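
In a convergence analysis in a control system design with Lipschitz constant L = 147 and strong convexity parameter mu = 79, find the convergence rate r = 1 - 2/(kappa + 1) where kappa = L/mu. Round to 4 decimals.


Step 1: Compute the condition number.
kappa = L/mu = 147/79 = 1.8608
Step 2: Compute the convergence rate.
r = 1 - 2/(kappa + 1) = 1 - 2*mu/(L + mu) = (L - mu)/(L + mu) = 68/226 = 0.3009


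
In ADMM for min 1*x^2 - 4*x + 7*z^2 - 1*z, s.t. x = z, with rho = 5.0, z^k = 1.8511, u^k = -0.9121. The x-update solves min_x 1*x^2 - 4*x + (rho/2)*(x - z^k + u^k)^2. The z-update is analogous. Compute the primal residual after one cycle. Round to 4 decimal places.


ADMM iteration with rho = 5.0, z^k = 1.8511, u^k = -0.9121
Step 1: x-update.
Minimize 1*x^2 - 4*x + (5.0/2)*(x - 1.8511 - 0.9121)^2
FOC: (2*1 + 5.0)*x = 4 + 5.0*(1.8511 + 0.9121)
x^{k+1} = 2.5451
Step 2: z-update.
Minimize 7*z^2 - 1*z + (5.0/2)*(2.5451 - z - 0.9121)^2
FOC: (2*7 + 5.0)*z = 1 + 5.0*(2.5451 - 0.9121)
z^{k+1} = 0.4824
Step 3: u-update.
u^{k+1} = -0.9121 + 2.5451 - 0.4824 = 1.1507
Step 4: Primal residual = |2.5451 - 0.4824| = 2.0628


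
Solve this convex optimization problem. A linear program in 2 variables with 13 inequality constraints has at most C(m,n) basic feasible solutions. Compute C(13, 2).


Each vertex corresponds to some choice of n active constraints out of m, so the number of vertices is at most C(m, n) = m! / (n!(m-n)!).
m = 13, n = 2
Numerator: 13 * 12
Denominator: 2! = 2
C(13, 2) = 78


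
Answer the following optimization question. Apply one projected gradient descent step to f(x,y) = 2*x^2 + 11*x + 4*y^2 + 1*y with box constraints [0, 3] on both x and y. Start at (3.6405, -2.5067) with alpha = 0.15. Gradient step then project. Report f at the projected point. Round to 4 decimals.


Step 1: Compute gradient at (3.6405, -2.5067).
grad_x = 2*2*3.6405 + 11 = 25.562
grad_y = 2*4*-2.5067 + 1 = -19.0536
Step 2: Gradient step.
x_raw = 3.6405 - 0.15*25.562 = -0.1938
y_raw = -2.5067 - 0.15*-19.0536 = 0.3513
Step 3: Project onto [0, 3].
x_proj = clip(-0.1938) = 0.0
y_proj = clip(0.3513) = 0.3513
Step 4: Evaluate f.
f(0.0, 0.3513) = 0.8451


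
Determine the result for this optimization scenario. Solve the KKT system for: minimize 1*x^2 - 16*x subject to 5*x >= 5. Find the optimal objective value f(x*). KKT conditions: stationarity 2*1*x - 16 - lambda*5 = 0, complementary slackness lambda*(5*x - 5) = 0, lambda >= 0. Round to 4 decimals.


Step 1: Try lambda = 0 (constraint inactive).
Stationarity: 2*1*x - 16 = 0
x* = 16/(2*1) = 8.0
Check constraint: 5*8.0 = 40.0 >= 5 -- satisfied.
Step 2: Compute optimal value.
f(x*) = 1*8.0^2 - 16*8.0 = -64.0


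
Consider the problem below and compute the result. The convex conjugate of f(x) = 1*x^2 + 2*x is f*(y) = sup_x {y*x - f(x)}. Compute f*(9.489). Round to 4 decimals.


f*(y) = sup_x {y*x - a*x^2 - b*x} = sup_x {(y-b)*x - a*x^2}
FOC: (y - b) - 2a*x = 0 => x* = (y - b)/(2a)
x* = (9.489 - 2)/(2*1) = 3.7445
f*(9.489) = (y-b)^2/(4a) = (9.489 - 2)^2/(4*1)
= 56.0851/4 = 14.0213


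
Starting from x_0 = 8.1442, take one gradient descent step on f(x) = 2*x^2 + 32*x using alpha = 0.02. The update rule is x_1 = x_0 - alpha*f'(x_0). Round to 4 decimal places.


We compute the gradient at x_0 and apply the update.
f'(x) = 4*x + 32
f'(8.1442) = 4*8.1442 + 32 = 64.5768
x_1 = 8.1442 - 0.02*64.5768 = 6.8527


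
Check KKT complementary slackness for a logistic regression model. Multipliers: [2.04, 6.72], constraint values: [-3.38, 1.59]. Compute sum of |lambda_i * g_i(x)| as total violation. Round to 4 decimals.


KKT complementary slackness check:
lambda_1 * g_1 = 2.04 * -3.38 = -6.8952
lambda_2 * g_2 = 6.72 * 1.59 = 10.6848
Total violation = 6.8952 + 10.6848 = 17.58


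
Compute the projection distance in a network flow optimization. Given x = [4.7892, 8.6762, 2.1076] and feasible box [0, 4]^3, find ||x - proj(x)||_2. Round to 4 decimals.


Project each component onto [0, 4].
clip(4.7892) = 4.0, clip(8.6762) = 4.0, clip(2.1076) = 2.1076
Projection = [4.0, 4.0, 2.1076]
Squared diffs: [0.6228, 21.8668, 0.0]
Distance = sqrt(22.4896) = 4.7423


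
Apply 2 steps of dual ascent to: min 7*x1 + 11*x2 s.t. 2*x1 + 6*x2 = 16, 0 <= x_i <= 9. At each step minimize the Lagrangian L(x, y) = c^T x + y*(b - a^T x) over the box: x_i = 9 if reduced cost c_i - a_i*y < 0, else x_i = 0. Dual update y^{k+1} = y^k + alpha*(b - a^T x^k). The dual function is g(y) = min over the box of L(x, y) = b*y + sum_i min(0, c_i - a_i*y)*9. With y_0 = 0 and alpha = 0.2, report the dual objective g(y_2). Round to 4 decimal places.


Dual ascent for LP: min 7*x1 + 11*x2, 2*x1 + 6*x2 = 16, 0 <= x_i <= 9
Step 1: y^k = 0.0, reduced costs: (7.0, 11.0)
  x^k = (0.0, 0.0), subgradient = b - a^T x = 16.0
  y^{k+1} = 0.0 + 0.2*16.0 = 3.2
Step 2: y^k = 3.2, reduced costs: (0.6, -8.2)
  x^k = (0.0, 9.0), subgradient = b - a^T x = -38.0
  y^{k+1} = 3.2 + 0.2*-38.0 = -4.4
Dual objective at y_2 = -4.4: reduced costs (15.8, 37.4), box minimizer x = (0.0, 0.0)
g(y_2) = b*y + (c1 - a1*y)*x1 + (c2 - a2*y)*x2 = 16*(-4.4) + 15.8*0.0 + 37.4*0.0 = -70.4 + 0.0 + 0.0 = -70.4


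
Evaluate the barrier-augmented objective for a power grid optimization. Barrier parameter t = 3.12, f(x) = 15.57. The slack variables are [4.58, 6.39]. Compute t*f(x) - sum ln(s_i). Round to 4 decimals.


Step 1: Compute log-barrier.
ln values: [1.5217, 1.8547]
phi = -(1.5217 + 1.8547) = -3.3764
Step 2: Compute augmented objective.
t*f(x) = 3.12*15.57 = 48.5784
Total = 48.5784 - 3.3764 = 45.202


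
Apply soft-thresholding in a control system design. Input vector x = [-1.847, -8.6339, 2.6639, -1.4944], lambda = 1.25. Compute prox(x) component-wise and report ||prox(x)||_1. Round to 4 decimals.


Soft-thresholding with lambda = 1.25:
prox(-1.847) = sign(-1.847)*max(|-1.847| - 1.25, 0) = -0.597
prox(-8.6339) = sign(-8.6339)*max(|-8.6339| - 1.25, 0) = -7.3839
prox(2.6639) = sign(2.6639)*max(|2.6639| - 1.25, 0) = 1.4139
prox(-1.4944) = sign(-1.4944)*max(|-1.4944| - 1.25, 0) = -0.2444
prox(x) = [-0.597, -7.3839, 1.4139, -0.2444]
||prox(x)||_1 = 0.597 + 7.3839 + 1.4139 + 0.2444 = 9.6392


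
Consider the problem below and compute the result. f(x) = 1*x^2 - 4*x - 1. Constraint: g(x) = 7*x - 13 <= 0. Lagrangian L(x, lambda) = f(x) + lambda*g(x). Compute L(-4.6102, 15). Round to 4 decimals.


Step 1: Evaluate f(x).
f(-4.6102) = 1*(-4.6102)^2 - 4*(-4.6102) - 1 = 38.6947
Step 2: Evaluate g(x).
g(-4.6102) = 7*-4.6102 - 13 = -45.2714
Step 3: Compute Lagrangian.
L = 38.6947 + 15*-45.2714 = -640.3763


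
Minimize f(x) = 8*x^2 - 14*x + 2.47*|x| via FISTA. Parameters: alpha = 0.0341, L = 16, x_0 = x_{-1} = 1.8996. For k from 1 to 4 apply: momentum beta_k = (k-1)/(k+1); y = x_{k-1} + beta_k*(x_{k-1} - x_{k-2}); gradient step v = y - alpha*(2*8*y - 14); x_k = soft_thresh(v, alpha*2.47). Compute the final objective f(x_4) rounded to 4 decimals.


FISTA on f(x) = 8*x^2 - 14*x + 2.47*|x|
L = 16, alpha = 0.0341
Iteration 1: beta = 0.0, y = 1.8996 + 0.0*(1.8996 - 1.8996) = 1.8996
  grad(y) = 16.3936, v = y - alpha*grad = 1.3406
  prox(v) = soft_thresh(1.3406, 0.0842) = 1.2564
Iteration 2: beta = 0.3333, y = 1.2564 + 0.3333*(1.2564 - 1.8996) = 1.0419
  grad(y) = 2.671, v = y - alpha*grad = 0.9509
  prox(v) = soft_thresh(0.9509, 0.0842) = 0.8666
Iteration 3: beta = 0.5, y = 0.8666 + 0.5*(0.8666 - 1.2564) = 0.6718
  grad(y) = -3.2517, v = y - alpha*grad = 0.7827
  prox(v) = soft_thresh(0.7827, 0.0842) = 0.6984
Iteration 4: beta = 0.6, y = 0.6984 + 0.6*(0.6984 - 0.8666) = 0.5975
  grad(y) = -4.44, v = y - alpha*grad = 0.7489
  prox(v) = soft_thresh(0.7489, 0.0842) = 0.6647
f(x_4) = 8*0.6647^2 - 14*0.6647 + 2.47*|0.6647| = -4.1294


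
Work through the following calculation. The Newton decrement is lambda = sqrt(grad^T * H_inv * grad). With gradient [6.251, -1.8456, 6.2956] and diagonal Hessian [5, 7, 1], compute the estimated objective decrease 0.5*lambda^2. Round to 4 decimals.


Step 1: H is diagonal, so H^(-1) * g = [1.2502, -0.2637, 6.2956].
Step 2: g^T H^(-1) g = sum_i g_i^2 / H_ii
  = (6.251)^2/5 + (-1.8456)^2/7 + (6.2956)^2/1
  = 7.815 + 0.4866 + 39.6346 = 47.9362
Step 3: Objective decrease = 0.5 * g^T H^(-1) g = 23.9681


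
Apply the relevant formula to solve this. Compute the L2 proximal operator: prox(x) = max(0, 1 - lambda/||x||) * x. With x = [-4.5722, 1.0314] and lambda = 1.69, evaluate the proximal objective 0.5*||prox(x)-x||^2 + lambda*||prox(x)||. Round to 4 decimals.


Step 1: Compute ||x||.
||x|| = 4.6871
Step 2: Compute scaling factor.
scale = max(0, 1 - 1.69/4.6871) = 0.6394
Step 3: prox(x) = [-2.9236, 0.6595]
||prox(x)|| = 2.9971
Step 4: Proximal objective.
0.5*||prox-x||^2 = 1.4281
lambda*||prox|| = 5.0651
Total = 6.4931


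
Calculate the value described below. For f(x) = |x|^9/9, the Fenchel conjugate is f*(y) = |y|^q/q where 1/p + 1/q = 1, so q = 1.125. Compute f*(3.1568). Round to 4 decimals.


The conjugate exponent q satisfies 1/p + 1/q = 1.
p = 9, so q = 9/(9 - 1) = 1.125
|y|^q = 3.1568^1.125 = 3.6446
f*(3.1568) = 3.6446 / 1.125 = 3.2397


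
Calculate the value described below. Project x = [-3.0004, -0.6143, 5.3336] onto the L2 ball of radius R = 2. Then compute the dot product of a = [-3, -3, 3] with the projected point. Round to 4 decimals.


Step 1: Compute ||x|| (intermediates to 6 decimals).
||x|| = sqrt((-3.0004)^2 + (-0.6143)^2 + 5.3336^2) = 6.15037
Step 2: Project.
Since ||x|| > R, scale = R/||x|| = 2/6.15037 = 0.325184, proj(x) = scale * x
proj(x) = [-0.975682, -0.199761, 1.734401]
Step 3: Dot product.
a^T * proj(x) = -3*(-0.975682) - 3*(-0.199761) + 3*1.734401 = 8.7295


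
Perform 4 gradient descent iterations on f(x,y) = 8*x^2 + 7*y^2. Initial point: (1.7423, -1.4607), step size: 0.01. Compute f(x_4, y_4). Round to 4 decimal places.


Gradient descent on f(x,y) = 8*x^2 + 7*y^2.
Starting point: (1.7423, -1.4607), alpha = 0.01
Step 1: grad_x = 2*8*1.7423 = 27.8768, grad_y = 2*7*-1.4607 = -20.4498
  x_1 = 1.7423 - 0.01*27.8768 = 1.4635
  y_1 = -1.4607 - 0.01*-20.4498 = -1.2562
Step 2: grad_x = 2*8*1.4635 = 23.4165, grad_y = 2*7*-1.2562 = -17.5868
  x_2 = 1.4635 - 0.01*23.4165 = 1.2294
  y_2 = -1.2562 - 0.01*-17.5868 = -1.0803
Step 3: grad_x = 2*8*1.2294 = 19.6699, grad_y = 2*7*-1.0803 = -15.1247
  x_3 = 1.2294 - 0.01*19.6699 = 1.0327
  y_3 = -1.0803 - 0.01*-15.1247 = -0.9291
Step 4: grad_x = 2*8*1.0327 = 16.5227, grad_y = 2*7*-0.9291 = -13.0072
  x_4 = 1.0327 - 0.01*16.5227 = 0.8674
  y_4 = -0.9291 - 0.01*-13.0072 = -0.799
f(0.8674, -0.799) = 8*0.8674^2 + 7*(-0.799)^2 = 10.4886


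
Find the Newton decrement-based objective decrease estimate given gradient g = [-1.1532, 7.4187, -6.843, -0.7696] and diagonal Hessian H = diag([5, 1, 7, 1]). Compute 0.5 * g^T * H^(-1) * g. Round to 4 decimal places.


Step 1: H is diagonal, so H^(-1) * g = [-0.2306, 7.4187, -0.9776, -0.7696].
Step 2: g^T H^(-1) g = sum_i g_i^2 / H_ii
  = (-1.1532)^2/5 + (7.4187)^2/1 + (-6.843)^2/7 + (-0.7696)^2/1
  = 0.266 + 55.0371 + 6.6895 + 0.5923 = 62.5849
Step 3: Objective decrease = 0.5 * g^T H^(-1) g = 31.2924


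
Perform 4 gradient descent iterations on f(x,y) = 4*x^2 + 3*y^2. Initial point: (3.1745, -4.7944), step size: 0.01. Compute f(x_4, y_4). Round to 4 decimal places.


Gradient descent on f(x,y) = 4*x^2 + 3*y^2.
Starting point: (3.1745, -4.7944), alpha = 0.01
Step 1: grad_x = 2*4*3.1745 = 25.396, grad_y = 2*3*-4.7944 = -28.7664
  x_1 = 3.1745 - 0.01*25.396 = 2.9205
  y_1 = -4.7944 - 0.01*-28.7664 = -4.5067
Step 2: grad_x = 2*4*2.9205 = 23.3643, grad_y = 2*3*-4.5067 = -27.0404
  x_2 = 2.9205 - 0.01*23.3643 = 2.6869
  y_2 = -4.5067 - 0.01*-27.0404 = -4.2363
Step 3: grad_x = 2*4*2.6869 = 21.4952, grad_y = 2*3*-4.2363 = -25.418
  x_3 = 2.6869 - 0.01*21.4952 = 2.4719
  y_3 = -4.2363 - 0.01*-25.418 = -3.9822
Step 4: grad_x = 2*4*2.4719 = 19.7756, grad_y = 2*3*-3.9822 = -23.8929
  x_4 = 2.4719 - 0.01*19.7756 = 2.2742
  y_4 = -3.9822 - 0.01*-23.8929 = -3.7432
f(2.2742, -3.7432) = 4*2.2742^2 + 3*(-3.7432)^2 = 62.7229


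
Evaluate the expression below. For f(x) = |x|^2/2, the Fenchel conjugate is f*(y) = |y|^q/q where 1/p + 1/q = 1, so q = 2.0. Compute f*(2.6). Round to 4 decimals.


The conjugate exponent q satisfies 1/p + 1/q = 1.
p = 2, so q = 2/(2 - 1) = 2.0
|y|^q = 2.6^2.0 = 6.76
f*(2.6) = 6.76 / 2.0 = 3.38


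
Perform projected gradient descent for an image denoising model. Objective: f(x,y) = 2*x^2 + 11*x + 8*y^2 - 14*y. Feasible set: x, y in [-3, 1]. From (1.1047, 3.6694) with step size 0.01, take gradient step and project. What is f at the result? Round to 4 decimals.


Step 1: Compute gradient at (1.1047, 3.6694).
grad_x = 2*2*1.1047 + 11 = 15.4188
grad_y = 2*8*3.6694 - 14 = 44.7104
Step 2: Gradient step.
x_raw = 1.1047 - 0.01*15.4188 = 0.9505
y_raw = 3.6694 - 0.01*44.7104 = 3.2223
Step 3: Project onto [-3, 1].
x_proj = clip(0.9505) = 0.9505
y_proj = clip(3.2223) = 1.0
Step 4: Evaluate f.
f(0.9505, 1.0) = 6.2626


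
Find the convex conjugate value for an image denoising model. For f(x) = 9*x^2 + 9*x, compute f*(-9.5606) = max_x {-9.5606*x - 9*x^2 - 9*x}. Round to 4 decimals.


f*(y) = sup_x {y*x - a*x^2 - b*x} = sup_x {(y-b)*x - a*x^2}
FOC: (y - b) - 2a*x = 0 => x* = (y - b)/(2a)
x* = (-9.5606 - 9)/(2*9) = -1.0311
f*(-9.5606) = (y-b)^2/(4a) = (-9.5606 - 9)^2/(4*9)
= 344.4959/36 = 9.5693


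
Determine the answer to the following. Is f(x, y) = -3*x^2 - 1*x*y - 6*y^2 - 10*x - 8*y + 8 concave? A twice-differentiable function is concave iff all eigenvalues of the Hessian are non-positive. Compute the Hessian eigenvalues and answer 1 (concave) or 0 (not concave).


The Hessian of f(x,y) = -3*x^2 - 1*x*y - 6*y^2 - 10*x - 8*y + 8 is:
H = [[-6, -1], [-1, -12]]
Trace = -6 - 12 = -18
Determinant = -6*-12 - (-1)^2 = 71
Discriminant = (-18)^2 - 4*71 = 40.0
Eigenvalues: lambda_1 = -12.1623, lambda_2 = -5.8377
The function is concave.

1


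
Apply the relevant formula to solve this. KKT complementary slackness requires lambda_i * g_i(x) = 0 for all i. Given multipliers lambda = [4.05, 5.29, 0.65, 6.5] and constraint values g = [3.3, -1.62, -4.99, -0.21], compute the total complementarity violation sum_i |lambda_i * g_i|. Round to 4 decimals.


KKT complementary slackness check:
lambda_1 * g_1 = 4.05 * 3.3 = 13.365
lambda_2 * g_2 = 5.29 * -1.62 = -8.5698
lambda_3 * g_3 = 0.65 * -4.99 = -3.2435
lambda_4 * g_4 = 6.5 * -0.21 = -1.365
Total violation = 13.365 + 8.5698 + 3.2435 + 1.365 = 26.5433


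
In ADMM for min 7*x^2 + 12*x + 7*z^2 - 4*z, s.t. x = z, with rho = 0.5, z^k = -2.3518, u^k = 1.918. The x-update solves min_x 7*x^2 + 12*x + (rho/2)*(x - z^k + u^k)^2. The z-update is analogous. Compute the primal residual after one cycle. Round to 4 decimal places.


ADMM iteration with rho = 0.5, z^k = -2.3518, u^k = 1.918
Step 1: x-update.
Minimize 7*x^2 + 12*x + (0.5/2)*(x + 2.3518 + 1.918)^2
FOC: (2*7 + 0.5)*x = -12 + 0.5*(-2.3518 - 1.918)
x^{k+1} = -0.9748
Step 2: z-update.
Minimize 7*z^2 - 4*z + (0.5/2)*(-0.9748 - z + 1.918)^2
FOC: (2*7 + 0.5)*z = 4 + 0.5*(-0.9748 + 1.918)
z^{k+1} = 0.3084
Step 3: u-update.
u^{k+1} = 1.918 - 0.9748 - 0.3084 = 0.6348
Step 4: Primal residual = |-0.9748 - 0.3084| = 1.2832


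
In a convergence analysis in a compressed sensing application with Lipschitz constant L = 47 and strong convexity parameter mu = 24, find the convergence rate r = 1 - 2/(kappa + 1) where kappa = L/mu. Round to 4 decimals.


Step 1: Compute the condition number.
kappa = L/mu = 47/24 = 1.9583
Step 2: Compute the convergence rate.
r = 1 - 2/(kappa + 1) = 1 - 2*mu/(L + mu) = (L - mu)/(L + mu) = 23/71 = 0.3239


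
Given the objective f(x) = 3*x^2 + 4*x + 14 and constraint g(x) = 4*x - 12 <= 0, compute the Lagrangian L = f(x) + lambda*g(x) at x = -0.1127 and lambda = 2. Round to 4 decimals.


Step 1: Evaluate f(x).
f(-0.1127) = 3*(-0.1127)^2 + 4*(-0.1127) + 14 = 13.5873
Step 2: Evaluate g(x).
g(-0.1127) = 4*-0.1127 - 12 = -12.4508
Step 3: Compute Lagrangian.
L = 13.5873 + 2*-12.4508 = -11.3143


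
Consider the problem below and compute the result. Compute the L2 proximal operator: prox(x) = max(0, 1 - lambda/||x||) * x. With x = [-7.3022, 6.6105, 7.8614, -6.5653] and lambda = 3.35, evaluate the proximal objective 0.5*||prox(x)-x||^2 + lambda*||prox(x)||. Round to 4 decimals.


Step 1: Compute ||x||.
||x|| = 14.2101
Step 2: Compute scaling factor.
scale = max(0, 1 - 3.35/14.2101) = 0.7643
Step 3: prox(x) = [-5.5807, 5.0521, 6.0081, -5.0175]
||prox(x)|| = 10.8601
Step 4: Proximal objective.
0.5*||prox-x||^2 = 5.6113
lambda*||prox|| = 36.3813
Total = 41.9924


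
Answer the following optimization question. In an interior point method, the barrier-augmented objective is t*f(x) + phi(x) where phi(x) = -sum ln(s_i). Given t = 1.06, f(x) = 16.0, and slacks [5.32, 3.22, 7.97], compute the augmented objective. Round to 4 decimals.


Step 1: Compute log-barrier.
ln values: [1.6715, 1.1694, 2.0757]
phi = -(1.6715 + 1.1694 + 2.0757) = -4.9165
Step 2: Compute augmented objective.
t*f(x) = 1.06*16.0 = 16.96
Total = 16.96 - 4.9165 = 12.0435


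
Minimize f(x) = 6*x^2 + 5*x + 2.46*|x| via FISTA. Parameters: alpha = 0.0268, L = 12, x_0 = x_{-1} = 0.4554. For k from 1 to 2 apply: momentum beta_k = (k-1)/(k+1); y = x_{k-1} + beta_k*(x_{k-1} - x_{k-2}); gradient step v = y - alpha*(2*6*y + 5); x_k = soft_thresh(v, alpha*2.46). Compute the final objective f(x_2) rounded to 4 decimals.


FISTA on f(x) = 6*x^2 + 5*x + 2.46*|x|
L = 12, alpha = 0.0268
Iteration 1: beta = 0.0, y = 0.4554 + 0.0*(0.4554 - 0.4554) = 0.4554
  grad(y) = 10.4648, v = y - alpha*grad = 0.1749
  prox(v) = soft_thresh(0.1749, 0.0659) = 0.109
Iteration 2: beta = 0.3333, y = 0.109 + 0.3333*(0.109 - 0.4554) = -0.0064
  grad(y) = 4.9226, v = y - alpha*grad = -0.1384
  prox(v) = soft_thresh(-0.1384, 0.0659) = -0.0724
f(x_2) = 6*(-0.0724)^2 + 5*(-0.0724) + 2.46*|-0.0724| = -0.1525


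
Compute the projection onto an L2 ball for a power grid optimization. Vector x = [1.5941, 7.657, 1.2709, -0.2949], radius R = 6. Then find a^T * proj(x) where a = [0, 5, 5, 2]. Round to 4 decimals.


Step 1: Compute ||x|| (intermediates to 6 decimals).
||x|| = sqrt(1.5941^2 + 7.657^2 + 1.2709^2 + (-0.2949)^2) = 7.929247
Step 2: Project.
Since ||x|| > R, scale = R/||x|| = 6/7.929247 = 0.756692, proj(x) = scale * x
proj(x) = [1.206243, 5.793991, 0.96168, -0.223148]
Step 3: Dot product.
a^T * proj(x) = 0*1.206243 + 5*5.793991 + 5*0.96168 + 2*(-0.223148) = 33.3321


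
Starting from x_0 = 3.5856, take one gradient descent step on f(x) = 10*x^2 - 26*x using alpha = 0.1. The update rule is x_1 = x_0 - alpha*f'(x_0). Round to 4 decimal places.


We compute the gradient at x_0 and apply the update.
f'(x) = 20*x - 26
f'(3.5856) = 20*3.5856 - 26 = 45.712
x_1 = 3.5856 - 0.1*45.712 = -0.9856


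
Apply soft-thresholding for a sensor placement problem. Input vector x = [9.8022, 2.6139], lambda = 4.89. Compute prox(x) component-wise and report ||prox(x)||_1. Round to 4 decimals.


Soft-thresholding with lambda = 4.89:
prox(9.8022) = sign(9.8022)*max(|9.8022| - 4.89, 0) = 4.9122
prox(2.6139) = sign(2.6139)*max(|2.6139| - 4.89, 0) = 0.0
prox(x) = [4.9122, 0.0]
||prox(x)||_1 = 4.9122 + 0.0 = 4.9122


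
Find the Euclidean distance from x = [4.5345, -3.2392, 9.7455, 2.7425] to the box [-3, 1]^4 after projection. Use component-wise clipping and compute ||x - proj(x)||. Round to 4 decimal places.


Project each component onto [-3, 1].
clip(4.5345) = 1.0, clip(-3.2392) = -3.0, clip(9.7455) = 1.0, clip(2.7425) = 1.0
Projection = [1.0, -3.0, 1.0, 1.0]
Squared diffs: [12.4927, 0.0572, 76.4838, 3.0363]
Distance = sqrt(92.07) = 9.5953


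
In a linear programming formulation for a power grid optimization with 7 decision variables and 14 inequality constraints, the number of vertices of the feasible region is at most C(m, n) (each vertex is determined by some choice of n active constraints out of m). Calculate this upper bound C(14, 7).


Each vertex corresponds to some choice of n active constraints out of m, so the number of vertices is at most C(m, n) = m! / (n!(m-n)!).
m = 14, n = 7
Numerator: 14 * 13 * 12 * 11 * 10 * 9 * 8
Denominator: 7! = 5040
C(14, 7) = 3432


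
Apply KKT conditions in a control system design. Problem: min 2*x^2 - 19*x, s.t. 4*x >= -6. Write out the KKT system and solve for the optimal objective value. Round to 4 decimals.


Step 1: Try lambda = 0 (constraint inactive).
Stationarity: 2*2*x - 19 = 0
x* = 19/(2*2) = 4.75
Check constraint: 4*4.75 = 19.0 >= -6 -- satisfied.
Step 2: Compute optimal value.
f(x*) = 2*4.75^2 - 19*4.75 = -45.125


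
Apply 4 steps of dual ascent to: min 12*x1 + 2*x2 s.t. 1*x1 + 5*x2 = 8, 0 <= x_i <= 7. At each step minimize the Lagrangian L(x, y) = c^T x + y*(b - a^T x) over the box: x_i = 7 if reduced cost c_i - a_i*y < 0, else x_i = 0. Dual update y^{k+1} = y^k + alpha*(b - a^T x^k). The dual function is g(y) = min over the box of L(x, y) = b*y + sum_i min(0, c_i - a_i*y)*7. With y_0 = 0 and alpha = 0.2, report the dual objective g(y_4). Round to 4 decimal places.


Dual ascent for LP: min 12*x1 + 2*x2, 1*x1 + 5*x2 = 8, 0 <= x_i <= 7
Step 1: y^k = 0.0, reduced costs: (12.0, 2.0)
  x^k = (0.0, 0.0), subgradient = b - a^T x = 8.0
  y^{k+1} = 0.0 + 0.2*8.0 = 1.6
Step 2: y^k = 1.6, reduced costs: (10.4, -6.0)
  x^k = (0.0, 7.0), subgradient = b - a^T x = -27.0
  y^{k+1} = 1.6 + 0.2*-27.0 = -3.8
Step 3: y^k = -3.8, reduced costs: (15.8, 21.0)
  x^k = (0.0, 0.0), subgradient = b - a^T x = 8.0
  y^{k+1} = -3.8 + 0.2*8.0 = -2.2
Step 4: y^k = -2.2, reduced costs: (14.2, 13.0)
  x^k = (0.0, 0.0), subgradient = b - a^T x = 8.0
  y^{k+1} = -2.2 + 0.2*8.0 = -0.6
Dual objective at y_4 = -0.6: reduced costs (12.6, 5.0), box minimizer x = (0.0, 0.0)
g(y_4) = b*y + (c1 - a1*y)*x1 + (c2 - a2*y)*x2 = 8*(-0.6) + 12.6*0.0 + 5.0*0.0 = -4.8 + 0.0 + 0.0 = -4.8


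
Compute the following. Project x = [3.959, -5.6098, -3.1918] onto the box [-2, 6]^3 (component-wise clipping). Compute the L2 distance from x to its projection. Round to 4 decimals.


Project each component onto [-2, 6].
clip(3.959) = 3.959, clip(-5.6098) = -2.0, clip(-3.1918) = -2.0
Projection = [3.959, -2.0, -2.0]
Squared diffs: [0.0, 13.0307, 1.4204]
Distance = sqrt(14.4511) = 3.8015


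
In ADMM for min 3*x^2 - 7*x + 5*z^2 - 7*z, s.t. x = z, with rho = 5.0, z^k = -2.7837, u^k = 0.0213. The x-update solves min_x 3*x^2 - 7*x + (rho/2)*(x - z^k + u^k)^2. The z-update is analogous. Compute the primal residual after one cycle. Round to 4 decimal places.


ADMM iteration with rho = 5.0, z^k = -2.7837, u^k = 0.0213
Step 1: x-update.
Minimize 3*x^2 - 7*x + (5.0/2)*(x + 2.7837 + 0.0213)^2
FOC: (2*3 + 5.0)*x = 7 + 5.0*(-2.7837 - 0.0213)
x^{k+1} = -0.6386
Step 2: z-update.
Minimize 5*z^2 - 7*z + (5.0/2)*(-0.6386 - z + 0.0213)^2
FOC: (2*5 + 5.0)*z = 7 + 5.0*(-0.6386 + 0.0213)
z^{k+1} = 0.2609
Step 3: u-update.
u^{k+1} = 0.0213 - 0.6386 - 0.2609 = -0.8782
Step 4: Primal residual = |-0.6386 - 0.2609| = 0.8995


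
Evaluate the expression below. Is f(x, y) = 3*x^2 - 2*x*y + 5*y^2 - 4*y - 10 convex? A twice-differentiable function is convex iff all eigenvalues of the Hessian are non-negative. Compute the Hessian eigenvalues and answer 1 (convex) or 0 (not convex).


The Hessian of f(x,y) = 3*x^2 - 2*x*y + 5*y^2 - 4*y - 10 is:
H = [[6, -2], [-2, 10]]
Trace = 6 + 10 = 16
Determinant = 6*10 - (-2)^2 = 56
Discriminant = (16)^2 - 4*56 = 32.0
Eigenvalues: lambda_1 = 5.1716, lambda_2 = 10.8284
The function is convex.

1


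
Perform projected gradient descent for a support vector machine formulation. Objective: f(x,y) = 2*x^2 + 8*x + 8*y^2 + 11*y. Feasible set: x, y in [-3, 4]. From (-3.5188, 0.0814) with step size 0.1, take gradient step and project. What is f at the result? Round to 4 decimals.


Step 1: Compute gradient at (-3.5188, 0.0814).
grad_x = 2*2*-3.5188 + 8 = -6.0752
grad_y = 2*8*0.0814 + 11 = 12.3024
Step 2: Gradient step.
x_raw = -3.5188 - 0.1*-6.0752 = -2.9113
y_raw = 0.0814 - 0.1*12.3024 = -1.1488
Step 3: Project onto [-3, 4].
x_proj = clip(-2.9113) = -2.9113
y_proj = clip(-1.1488) = -1.1488
Step 4: Evaluate f.
f(-2.9113, -1.1488) = -8.4177


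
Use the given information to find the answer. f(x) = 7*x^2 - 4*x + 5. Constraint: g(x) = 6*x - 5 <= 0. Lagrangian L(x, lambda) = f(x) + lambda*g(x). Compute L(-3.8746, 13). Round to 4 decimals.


Step 1: Evaluate f(x).
f(-3.8746) = 7*(-3.8746)^2 - 4*(-3.8746) + 5 = 125.5861
Step 2: Evaluate g(x).
g(-3.8746) = 6*-3.8746 - 5 = -28.2476
Step 3: Compute Lagrangian.
L = 125.5861 + 13*-28.2476 = -241.6327


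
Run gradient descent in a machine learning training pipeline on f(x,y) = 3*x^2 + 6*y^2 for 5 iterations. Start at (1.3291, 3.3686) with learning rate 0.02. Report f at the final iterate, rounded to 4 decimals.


Gradient descent on f(x,y) = 3*x^2 + 6*y^2.
Starting point: (1.3291, 3.3686), alpha = 0.02
Step 1: grad_x = 2*3*1.3291 = 7.9746, grad_y = 2*6*3.3686 = 40.4232
  x_1 = 1.3291 - 0.02*7.9746 = 1.1696
  y_1 = 3.3686 - 0.02*40.4232 = 2.5601
Step 2: grad_x = 2*3*1.1696 = 7.0176, grad_y = 2*6*2.5601 = 30.7216
  x_2 = 1.1696 - 0.02*7.0176 = 1.0293
  y_2 = 2.5601 - 0.02*30.7216 = 1.9457
Step 3: grad_x = 2*3*1.0293 = 6.1755, grad_y = 2*6*1.9457 = 23.3484
  x_3 = 1.0293 - 0.02*6.1755 = 0.9057
  y_3 = 1.9457 - 0.02*23.3484 = 1.4787
Step 4: grad_x = 2*3*0.9057 = 5.4345, grad_y = 2*6*1.4787 = 17.7448
  x_4 = 0.9057 - 0.02*5.4345 = 0.7971
  y_4 = 1.4787 - 0.02*17.7448 = 1.1238
Step 5: grad_x = 2*3*0.7971 = 4.7823, grad_y = 2*6*1.1238 = 13.4861
  x_5 = 0.7971 - 0.02*4.7823 = 0.7014
  y_5 = 1.1238 - 0.02*13.4861 = 0.8541
f(0.7014, 0.8541) = 3*0.7014^2 + 6*0.8541^2 = 5.853


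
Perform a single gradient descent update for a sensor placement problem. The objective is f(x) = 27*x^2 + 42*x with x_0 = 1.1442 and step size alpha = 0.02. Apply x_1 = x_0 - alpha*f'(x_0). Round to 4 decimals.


We compute the gradient at x_0 and apply the update.
f'(x) = 54*x + 42
f'(1.1442) = 54*1.1442 + 42 = 103.7868
x_1 = 1.1442 - 0.02*103.7868 = -0.9315


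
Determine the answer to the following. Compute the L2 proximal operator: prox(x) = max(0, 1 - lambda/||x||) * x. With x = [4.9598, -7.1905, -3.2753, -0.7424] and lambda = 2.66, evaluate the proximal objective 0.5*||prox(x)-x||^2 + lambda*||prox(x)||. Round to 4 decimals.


Step 1: Compute ||x||.
||x|| = 9.3585
Step 2: Compute scaling factor.
scale = max(0, 1 - 2.66/9.3585) = 0.7158
Step 3: prox(x) = [3.5501, -5.1467, -2.3444, -0.5314]
||prox(x)|| = 6.6985
Step 4: Proximal objective.
0.5*||prox-x||^2 = 3.5378
lambda*||prox|| = 17.818
Total = 21.3558


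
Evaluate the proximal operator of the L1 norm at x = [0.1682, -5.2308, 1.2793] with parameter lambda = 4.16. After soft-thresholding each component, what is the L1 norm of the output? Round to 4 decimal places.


Soft-thresholding with lambda = 4.16:
prox(0.1682) = sign(0.1682)*max(|0.1682| - 4.16, 0) = 0.0
prox(-5.2308) = sign(-5.2308)*max(|-5.2308| - 4.16, 0) = -1.0708
prox(1.2793) = sign(1.2793)*max(|1.2793| - 4.16, 0) = 0.0
prox(x) = [0.0, -1.0708, 0.0]
||prox(x)||_1 = 0.0 + 1.0708 + 0.0 = 1.0708


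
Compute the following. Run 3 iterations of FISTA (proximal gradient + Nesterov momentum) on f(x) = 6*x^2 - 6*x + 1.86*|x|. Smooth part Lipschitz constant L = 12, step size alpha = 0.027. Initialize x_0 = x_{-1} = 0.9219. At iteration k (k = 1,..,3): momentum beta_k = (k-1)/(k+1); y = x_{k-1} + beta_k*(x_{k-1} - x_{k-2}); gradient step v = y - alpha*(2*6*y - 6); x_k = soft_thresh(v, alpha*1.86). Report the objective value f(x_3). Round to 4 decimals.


FISTA on f(x) = 6*x^2 - 6*x + 1.86*|x|
L = 12, alpha = 0.027
Iteration 1: beta = 0.0, y = 0.9219 + 0.0*(0.9219 - 0.9219) = 0.9219
  grad(y) = 5.0628, v = y - alpha*grad = 0.7852
  prox(v) = soft_thresh(0.7852, 0.0502) = 0.735
Iteration 2: beta = 0.3333, y = 0.735 + 0.3333*(0.735 - 0.9219) = 0.6727
  grad(y) = 2.0722, v = y - alpha*grad = 0.6167
  prox(v) = soft_thresh(0.6167, 0.0502) = 0.5665
Iteration 3: beta = 0.5, y = 0.5665 + 0.5*(0.5665 - 0.735) = 0.4823
  grad(y) = -0.2127, v = y - alpha*grad = 0.488
  prox(v) = soft_thresh(0.488, 0.0502) = 0.4378
f(x_3) = 6*0.4378^2 - 6*0.4378 + 1.86*|0.4378| = -0.6625


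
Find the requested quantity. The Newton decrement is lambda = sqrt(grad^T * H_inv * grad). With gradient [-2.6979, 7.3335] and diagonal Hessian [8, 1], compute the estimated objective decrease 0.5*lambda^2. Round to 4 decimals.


Step 1: H is diagonal, so H^(-1) * g = [-0.3372, 7.3335].
Step 2: g^T H^(-1) g = sum_i g_i^2 / H_ii
  = (-2.6979)^2/8 + (7.3335)^2/1
  = 0.9098 + 53.7802 = 54.6901
Step 3: Objective decrease = 0.5 * g^T H^(-1) g = 27.345


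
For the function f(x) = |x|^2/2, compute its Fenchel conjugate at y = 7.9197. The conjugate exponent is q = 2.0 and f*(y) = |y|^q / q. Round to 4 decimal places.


The conjugate exponent q satisfies 1/p + 1/q = 1.
p = 2, so q = 2/(2 - 1) = 2.0
|y|^q = 7.9197^2.0 = 62.7216
f*(7.9197) = 62.7216 / 2.0 = 31.3608


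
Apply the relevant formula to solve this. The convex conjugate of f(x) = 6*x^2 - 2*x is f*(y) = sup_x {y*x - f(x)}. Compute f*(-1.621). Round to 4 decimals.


f*(y) = sup_x {y*x - a*x^2 - b*x} = sup_x {(y-b)*x - a*x^2}
FOC: (y - b) - 2a*x = 0 => x* = (y - b)/(2a)
x* = (-1.621 + 2)/(2*6) = 0.0316
f*(-1.621) = (y-b)^2/(4a) = (-1.621 + 2)^2/(4*6)
= 0.1436/24 = 0.006


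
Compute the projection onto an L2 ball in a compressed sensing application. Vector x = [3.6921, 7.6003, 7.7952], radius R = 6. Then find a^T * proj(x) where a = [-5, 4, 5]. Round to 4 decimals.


Step 1: Compute ||x|| (intermediates to 6 decimals).
||x|| = sqrt(3.6921^2 + 7.6003^2 + 7.7952^2) = 11.496143
Step 2: Project.
Since ||x|| > R, scale = R/||x|| = 6/11.496143 = 0.521914, proj(x) = scale * x
proj(x) = [1.926959, 3.966703, 4.068424]
Step 3: Dot product.
a^T * proj(x) = -5*1.926959 + 4*3.966703 + 5*4.068424 = 26.5741


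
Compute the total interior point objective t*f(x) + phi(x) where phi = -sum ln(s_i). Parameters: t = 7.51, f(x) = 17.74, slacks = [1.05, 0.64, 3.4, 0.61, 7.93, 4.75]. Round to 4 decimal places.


Step 1: Compute log-barrier.
ln values: [0.0488, -0.4463, 1.2238, -0.4943, 2.0707, 1.5581]
phi = -(0.0488 - 0.4463 + 1.2238 - 0.4943 + 2.0707 + 1.5581) = -3.9608
Step 2: Compute augmented objective.
t*f(x) = 7.51*17.74 = 133.2274
Total = 133.2274 - 3.9608 = 129.2666


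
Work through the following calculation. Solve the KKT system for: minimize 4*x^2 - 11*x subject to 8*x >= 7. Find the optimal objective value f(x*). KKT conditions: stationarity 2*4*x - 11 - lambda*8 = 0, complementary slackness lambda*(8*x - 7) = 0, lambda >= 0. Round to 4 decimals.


Step 1: Try lambda = 0 (constraint inactive).
Stationarity: 2*4*x - 11 = 0
x* = 11/(2*4) = 1.375
Check constraint: 8*1.375 = 11.0 >= 7 -- satisfied.
Step 2: Compute optimal value.
f(x*) = 4*1.375^2 - 11*1.375 = -7.5625


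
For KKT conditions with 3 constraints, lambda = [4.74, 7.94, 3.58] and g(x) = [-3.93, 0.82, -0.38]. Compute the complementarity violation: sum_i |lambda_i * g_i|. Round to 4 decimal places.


KKT complementary slackness check:
lambda_1 * g_1 = 4.74 * -3.93 = -18.6282
lambda_2 * g_2 = 7.94 * 0.82 = 6.5108
lambda_3 * g_3 = 3.58 * -0.38 = -1.3604
Total violation = 18.6282 + 6.5108 + 1.3604 = 26.4994


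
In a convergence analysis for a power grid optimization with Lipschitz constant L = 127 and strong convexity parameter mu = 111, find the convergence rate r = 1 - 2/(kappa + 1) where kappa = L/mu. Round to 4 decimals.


Step 1: Compute the condition number.
kappa = L/mu = 127/111 = 1.1441
Step 2: Compute the convergence rate.
r = 1 - 2/(kappa + 1) = 1 - 2*mu/(L + mu) = (L - mu)/(L + mu) = 16/238 = 0.0672


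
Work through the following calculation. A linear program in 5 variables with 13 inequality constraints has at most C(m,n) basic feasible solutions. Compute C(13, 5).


Each vertex corresponds to some choice of n active constraints out of m, so the number of vertices is at most C(m, n) = m! / (n!(m-n)!).
m = 13, n = 5
Numerator: 13 * 12 * 11 * 10 * 9
Denominator: 5! = 120
C(13, 5) = 1287


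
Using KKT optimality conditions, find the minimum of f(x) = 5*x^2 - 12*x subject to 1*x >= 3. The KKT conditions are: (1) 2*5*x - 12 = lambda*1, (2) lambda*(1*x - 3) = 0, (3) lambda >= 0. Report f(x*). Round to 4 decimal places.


Step 1: Try lambda = 0 (constraint inactive).
x_unc = 12/(2*5) = 1.2
Check: 1*1.2 = 1.2 < 3 -- violated!
Step 2: Constraint must be active: 1*x = 3
x* = 3/1 = 3.0
lambda = (2*5*3.0 - 12)/1 = 18.0
Step 3: Compute optimal value.
f(x*) = 5*3.0^2 - 12*3.0 = 9.0


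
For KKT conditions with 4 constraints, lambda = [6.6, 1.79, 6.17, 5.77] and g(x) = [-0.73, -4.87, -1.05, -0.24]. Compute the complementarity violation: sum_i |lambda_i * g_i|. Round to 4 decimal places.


KKT complementary slackness check:
lambda_1 * g_1 = 6.6 * -0.73 = -4.818
lambda_2 * g_2 = 1.79 * -4.87 = -8.7173
lambda_3 * g_3 = 6.17 * -1.05 = -6.4785
lambda_4 * g_4 = 5.77 * -0.24 = -1.3848
Total violation = 4.818 + 8.7173 + 6.4785 + 1.3848 = 21.3986


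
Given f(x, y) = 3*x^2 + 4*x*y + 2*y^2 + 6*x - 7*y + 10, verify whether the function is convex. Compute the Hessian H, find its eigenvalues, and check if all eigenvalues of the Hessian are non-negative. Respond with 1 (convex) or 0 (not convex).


The Hessian of f(x,y) = 3*x^2 + 4*x*y + 2*y^2 + 6*x - 7*y + 10 is:
H = [[6, 4], [4, 4]]
Trace = 6 + 4 = 10
Determinant = 6*4 - (4)^2 = 8
Discriminant = (10)^2 - 4*8 = 68.0
Eigenvalues: lambda_1 = 0.8769, lambda_2 = 9.1231
The function is convex.

1


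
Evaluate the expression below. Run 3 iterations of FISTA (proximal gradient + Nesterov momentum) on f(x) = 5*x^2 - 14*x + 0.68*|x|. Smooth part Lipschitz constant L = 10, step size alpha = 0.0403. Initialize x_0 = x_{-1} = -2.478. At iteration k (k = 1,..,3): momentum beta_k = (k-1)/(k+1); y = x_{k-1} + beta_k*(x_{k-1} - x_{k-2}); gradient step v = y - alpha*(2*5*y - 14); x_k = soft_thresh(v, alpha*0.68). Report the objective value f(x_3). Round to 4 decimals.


FISTA on f(x) = 5*x^2 - 14*x + 0.68*|x|
L = 10, alpha = 0.0403
Iteration 1: beta = 0.0, y = -2.478 + 0.0*(-2.478 + 2.478) = -2.478
  grad(y) = -38.78, v = y - alpha*grad = -0.9152
  prox(v) = soft_thresh(-0.9152, 0.0274) = -0.8878
Iteration 2: beta = 0.3333, y = -0.8878 + 0.3333*(-0.8878 + 2.478) = -0.3577
  grad(y) = -17.5768, v = y - alpha*grad = 0.3507
  prox(v) = soft_thresh(0.3507, 0.0274) = 0.3233
Iteration 3: beta = 0.5, y = 0.3233 + 0.5*(0.3233 + 0.8878) = 0.9288
  grad(y) = -4.7123, v = y - alpha*grad = 1.1187
  prox(v) = soft_thresh(1.1187, 0.0274) = 1.0913
f(x_3) = 5*1.0913^2 - 14*1.0913 + 0.68*|1.0913| = -8.5814


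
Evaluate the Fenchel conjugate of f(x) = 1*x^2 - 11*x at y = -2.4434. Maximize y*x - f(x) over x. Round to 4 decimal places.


f*(y) = sup_x {y*x - a*x^2 - b*x} = sup_x {(y-b)*x - a*x^2}
FOC: (y - b) - 2a*x = 0 => x* = (y - b)/(2a)
x* = (-2.4434 + 11)/(2*1) = 4.2783
f*(-2.4434) = (y-b)^2/(4a) = (-2.4434 + 11)^2/(4*1)
= 73.2154/4 = 18.3039


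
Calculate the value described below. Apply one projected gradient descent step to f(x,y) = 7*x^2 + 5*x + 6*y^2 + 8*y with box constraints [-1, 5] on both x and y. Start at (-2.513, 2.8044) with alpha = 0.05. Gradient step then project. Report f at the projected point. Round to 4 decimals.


Step 1: Compute gradient at (-2.513, 2.8044).
grad_x = 2*7*-2.513 + 5 = -30.182
grad_y = 2*6*2.8044 + 8 = 41.6528
Step 2: Gradient step.
x_raw = -2.513 - 0.05*-30.182 = -1.0039
y_raw = 2.8044 - 0.05*41.6528 = 0.7218
Step 3: Project onto [-1, 5].
x_proj = clip(-1.0039) = -1.0
y_proj = clip(0.7218) = 0.7218
Step 4: Evaluate f.
f(-1.0, 0.7218) = 10.8997


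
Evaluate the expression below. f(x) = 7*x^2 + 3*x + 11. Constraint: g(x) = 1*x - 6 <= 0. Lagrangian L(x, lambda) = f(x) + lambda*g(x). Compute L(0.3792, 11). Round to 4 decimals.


Step 1: Evaluate f(x).
f(0.3792) = 7*0.3792^2 + 3*0.3792 + 11 = 13.1441
Step 2: Evaluate g(x).
g(0.3792) = 1*0.3792 - 6 = -5.6208
Step 3: Compute Lagrangian.
L = 13.1441 + 11*-5.6208 = -48.6847


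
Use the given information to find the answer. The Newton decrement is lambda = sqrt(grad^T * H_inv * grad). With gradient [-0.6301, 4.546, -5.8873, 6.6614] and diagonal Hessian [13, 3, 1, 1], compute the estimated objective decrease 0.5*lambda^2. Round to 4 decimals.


Step 1: H is diagonal, so H^(-1) * g = [-0.0485, 1.5153, -5.8873, 6.6614].
Step 2: g^T H^(-1) g = sum_i g_i^2 / H_ii
  = (-0.6301)^2/13 + (4.546)^2/3 + (-5.8873)^2/1 + (6.6614)^2/1
  = 0.0305 + 6.8887 + 34.6603 + 44.3742 = 85.9538
Step 3: Objective decrease = 0.5 * g^T H^(-1) g = 42.9769


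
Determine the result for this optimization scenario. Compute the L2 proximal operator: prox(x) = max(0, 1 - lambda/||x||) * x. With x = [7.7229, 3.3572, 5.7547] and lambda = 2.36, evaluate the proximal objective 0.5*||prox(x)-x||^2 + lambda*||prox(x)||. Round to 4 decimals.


Step 1: Compute ||x||.
||x|| = 10.1995
Step 2: Compute scaling factor.
scale = max(0, 1 - 2.36/10.1995) = 0.7686
Step 3: prox(x) = [5.936, 2.5804, 4.4232]
||prox(x)|| = 7.8395
Step 4: Proximal objective.
0.5*||prox-x||^2 = 2.7848
lambda*||prox|| = 18.5012
Total = 21.2861


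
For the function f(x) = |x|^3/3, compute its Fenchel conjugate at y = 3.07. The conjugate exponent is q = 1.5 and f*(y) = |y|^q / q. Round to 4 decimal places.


The conjugate exponent q satisfies 1/p + 1/q = 1.
p = 3, so q = 3/(3 - 1) = 1.5
|y|^q = 3.07^1.5 = 5.3791
f*(3.07) = 5.3791 / 1.5 = 3.586


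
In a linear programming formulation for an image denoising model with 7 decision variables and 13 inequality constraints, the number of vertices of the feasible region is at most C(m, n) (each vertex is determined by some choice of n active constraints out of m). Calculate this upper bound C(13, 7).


Each vertex corresponds to some choice of n active constraints out of m, so the number of vertices is at most C(m, n) = m! / (n!(m-n)!).
m = 13, n = 7
Numerator: 13 * 12 * 11 * 10 * 9 * 8 * 7
Denominator: 7! = 5040
C(13, 7) = 1716


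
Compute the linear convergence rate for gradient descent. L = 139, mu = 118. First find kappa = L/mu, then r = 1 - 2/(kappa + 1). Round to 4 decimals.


Step 1: Compute the condition number.
kappa = L/mu = 139/118 = 1.178
Step 2: Compute the convergence rate.
r = 1 - 2/(kappa + 1) = 1 - 2*mu/(L + mu) = (L - mu)/(L + mu) = 21/257 = 0.0817


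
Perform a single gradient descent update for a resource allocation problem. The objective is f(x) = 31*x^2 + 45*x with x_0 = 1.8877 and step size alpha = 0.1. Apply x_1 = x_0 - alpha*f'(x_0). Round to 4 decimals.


We compute the gradient at x_0 and apply the update.
f'(x) = 62*x + 45
f'(1.8877) = 62*1.8877 + 45 = 162.0374
x_1 = 1.8877 - 0.1*162.0374 = -14.316


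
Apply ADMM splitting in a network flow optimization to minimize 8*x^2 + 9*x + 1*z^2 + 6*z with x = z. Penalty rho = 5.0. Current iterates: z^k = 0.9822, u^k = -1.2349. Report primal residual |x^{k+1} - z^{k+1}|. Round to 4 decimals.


ADMM iteration with rho = 5.0, z^k = 0.9822, u^k = -1.2349
Step 1: x-update.
Minimize 8*x^2 + 9*x + (5.0/2)*(x - 0.9822 - 1.2349)^2
FOC: (2*8 + 5.0)*x = -9 + 5.0*(0.9822 + 1.2349)
x^{k+1} = 0.0993
Step 2: z-update.
Minimize 1*z^2 + 6*z + (5.0/2)*(0.0993 - z - 1.2349)^2
FOC: (2*1 + 5.0)*z = -6 + 5.0*(0.0993 - 1.2349)
z^{k+1} = -1.6683
Step 3: u-update.
u^{k+1} = -1.2349 + 0.0993 + 1.6683 = 0.5327
Step 4: Primal residual = |0.0993 + 1.6683| = 1.7676


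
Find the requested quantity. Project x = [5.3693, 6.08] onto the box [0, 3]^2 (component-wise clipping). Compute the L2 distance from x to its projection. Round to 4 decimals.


Project each component onto [0, 3].
clip(5.3693) = 3.0, clip(6.08) = 3.0
Projection = [3.0, 3.0]
Squared diffs: [5.6136, 9.4864]
Distance = sqrt(15.1) = 3.8859


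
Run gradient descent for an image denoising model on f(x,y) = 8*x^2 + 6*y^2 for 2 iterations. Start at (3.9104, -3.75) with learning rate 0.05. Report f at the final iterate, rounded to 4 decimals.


Gradient descent on f(x,y) = 8*x^2 + 6*y^2.
Starting point: (3.9104, -3.75), alpha = 0.05
Step 1: grad_x = 2*8*3.9104 = 62.5664, grad_y = 2*6*-3.75 = -45.0
  x_1 = 3.9104 - 0.05*62.5664 = 0.7821
  y_1 = -3.75 - 0.05*-45.0 = -1.5
Step 2: grad_x = 2*8*0.7821 = 12.5133, grad_y = 2*6*-1.5 = -18.0
  x_2 = 0.7821 - 0.05*12.5133 = 0.1564
  y_2 = -1.5 - 0.05*-18.0 = -0.6
f(0.1564, -0.6) = 8*0.1564^2 + 6*(-0.6)^2 = 2.3557
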